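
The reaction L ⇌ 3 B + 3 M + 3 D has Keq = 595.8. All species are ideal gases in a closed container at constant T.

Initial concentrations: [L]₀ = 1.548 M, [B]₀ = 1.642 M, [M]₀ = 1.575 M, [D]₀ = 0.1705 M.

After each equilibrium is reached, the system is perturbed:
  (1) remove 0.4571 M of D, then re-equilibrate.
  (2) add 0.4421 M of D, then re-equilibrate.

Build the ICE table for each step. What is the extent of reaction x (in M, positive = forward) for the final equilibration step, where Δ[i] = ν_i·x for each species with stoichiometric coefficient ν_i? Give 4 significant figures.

x = -0.07705 M

Q₀ = 0.05538 vs Keq = 595.8 ⇒ Q<K, forward
Step 1:
                  L         B         M         D
  I           1.548     1.642     1.575    0.1705
  C         -0.3572     1.071     1.071     1.071
  E           1.191     2.713     2.646     1.242
  solve Keq expr → x = 0.3572; check Q = 595.8
Then remove 0.4571 M of D.
Step 2:
                  L         B         M         D
  I           1.191     2.713     2.646    0.7849
  C        -0.07951    0.2385    0.2385    0.2385
  E           1.111     2.952     2.885     1.023
  solve Keq expr → x = 0.07951; check Q = 595.8
Then add 0.4421 M of D.
Step 3:
                  L         B         M         D
  I           1.111     2.952     2.885     1.466
  C         0.07705   -0.2312   -0.2312   -0.2312
  E           1.188     2.721     2.654     1.234
  solve Keq expr → x = -0.07705; check Q = 595.8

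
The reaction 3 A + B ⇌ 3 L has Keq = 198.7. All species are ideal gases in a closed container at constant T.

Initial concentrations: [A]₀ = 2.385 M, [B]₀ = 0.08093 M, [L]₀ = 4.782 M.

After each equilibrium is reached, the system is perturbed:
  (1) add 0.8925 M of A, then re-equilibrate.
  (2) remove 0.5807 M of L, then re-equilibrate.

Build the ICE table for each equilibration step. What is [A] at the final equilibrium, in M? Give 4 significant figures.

[A]_eq = 3.079 M

Q₀ = 99.6 vs Keq = 198.7 ⇒ Q<K, forward
Step 1:
                    A           B           L
  I             2.385     0.08093       4.782
  C          -0.09652    -0.03217     0.09652
  E             2.288     0.04876       4.879
  solve Keq expr → x = 0.03217; check Q = 198.7
Then add 0.8925 M of A.
Step 2:
                    A           B           L
  I             3.181     0.04876       4.879
  C          -0.08414    -0.02805     0.08414
  E             3.097     0.02071       4.963
  solve Keq expr → x = 0.02805; check Q = 198.7
Then remove 0.5807 M of L.
Step 3:
                    A           B           L
  I             3.097     0.02071       4.382
  C          -0.01806    -0.00602     0.01806
  E             3.079     0.01469         4.4
  solve Keq expr → x = 0.00602; check Q = 198.7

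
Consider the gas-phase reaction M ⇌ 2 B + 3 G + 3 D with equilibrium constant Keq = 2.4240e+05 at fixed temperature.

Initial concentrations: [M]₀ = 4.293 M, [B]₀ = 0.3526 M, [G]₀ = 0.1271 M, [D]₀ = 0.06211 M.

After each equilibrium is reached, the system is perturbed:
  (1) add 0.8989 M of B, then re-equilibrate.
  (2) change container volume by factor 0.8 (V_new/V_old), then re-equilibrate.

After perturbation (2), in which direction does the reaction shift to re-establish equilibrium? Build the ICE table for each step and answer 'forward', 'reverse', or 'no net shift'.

Q₀ = 1.4247e-08 vs Keq = 2.4240e+05 ⇒ Q<K, forward
Step 1:
                    M           B           G           D
  Initial       4.293      0.3526      0.1271     0.06211
  Change       -1.874       3.748       5.622       5.622
  Equil         2.419         4.1       5.749       5.684
  solve Keq expr → x = 1.874; check Q = 2.4240e+05
Then add 0.8989 M of B.
Step 2:
                    M           B           G           D
  Initial       2.419       4.999       5.749       5.684
  Change      0.08917     -0.1783     -0.2675     -0.2675
  Equil         2.508       4.821       5.481       5.416
  solve Keq expr → x = -0.08917; check Q = 2.4240e+05
Then change container volume by factor 0.8 (V_new/V_old).
Step 3:
                    M           B           G           D
  Initial       3.135       6.026       6.851        6.77
  Change       0.3986     -0.7972      -1.196      -1.196
  Equil         3.534       5.229       5.656       5.574
  solve Keq expr → x = -0.3986; check Q = 2.4240e+05

Direction: reverse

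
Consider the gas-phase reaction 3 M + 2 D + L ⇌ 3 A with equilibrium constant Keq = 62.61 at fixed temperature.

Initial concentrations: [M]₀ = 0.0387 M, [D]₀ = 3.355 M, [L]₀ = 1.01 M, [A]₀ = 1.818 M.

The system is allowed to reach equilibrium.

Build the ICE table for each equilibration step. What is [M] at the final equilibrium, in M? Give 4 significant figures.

[M]_eq = 0.1814 M

Q₀ = 9119 vs Keq = 62.61 ⇒ Q>K, reverse
Step 1:
                    M           D           L           A
  init         0.0387       3.355        1.01       1.818
  Δ            0.1427     0.09511     0.04756     -0.1427
  eq           0.1814        3.45       1.058       1.675
  solve Keq expr → x = -0.04756; check Q = 62.61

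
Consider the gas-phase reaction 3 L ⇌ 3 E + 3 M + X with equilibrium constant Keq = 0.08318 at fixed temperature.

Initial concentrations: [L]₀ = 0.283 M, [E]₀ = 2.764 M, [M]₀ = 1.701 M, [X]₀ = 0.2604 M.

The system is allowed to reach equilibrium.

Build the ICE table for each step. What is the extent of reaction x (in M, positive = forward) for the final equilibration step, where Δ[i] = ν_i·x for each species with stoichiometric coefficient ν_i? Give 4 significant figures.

x = -0.2479 M

Q₀ = 1194 vs Keq = 0.08318 ⇒ Q>K, reverse
Step 1:
                    L           E           M           X
  init          0.283       2.764       1.701      0.2604
  Δ            0.7438     -0.7438     -0.7438     -0.2479
  eq            1.027        2.02      0.9572     0.01246
  solve Keq expr → x = -0.2479; check Q = 0.08318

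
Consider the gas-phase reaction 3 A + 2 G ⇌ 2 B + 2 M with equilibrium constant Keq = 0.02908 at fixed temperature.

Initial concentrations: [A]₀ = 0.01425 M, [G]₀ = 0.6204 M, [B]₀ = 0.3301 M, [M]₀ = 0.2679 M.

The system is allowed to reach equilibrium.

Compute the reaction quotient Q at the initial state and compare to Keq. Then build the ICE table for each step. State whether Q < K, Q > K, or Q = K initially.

Q₀ = 7022; Q > K (proceeds reverse)

Q₀ = 7022 vs Keq = 0.02908 ⇒ Q>K, reverse
Step 1:
                    A           G           B           M
  I           0.01425      0.6204      0.3301      0.2679
  C            0.2443      0.1629     -0.1629     -0.1629
  E            0.2586      0.7833      0.1672       0.105
  solve Keq expr → x = -0.08144; check Q = 0.02908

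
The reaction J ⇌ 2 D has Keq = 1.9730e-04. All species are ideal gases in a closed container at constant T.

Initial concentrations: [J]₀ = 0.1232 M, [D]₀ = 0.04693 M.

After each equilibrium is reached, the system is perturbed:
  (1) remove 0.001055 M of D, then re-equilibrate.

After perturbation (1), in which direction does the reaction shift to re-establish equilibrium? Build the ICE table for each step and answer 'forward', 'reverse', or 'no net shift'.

Q₀ = 0.01788 vs Keq = 1.9730e-04 ⇒ Q>K, reverse
Step 1:
                    J           D
  init         0.1232     0.04693
  Δ            0.0208     -0.0416
  eq            0.144     0.00533
  solve Keq expr → x = -0.0208; check Q = 1.9730e-04
Then remove 0.001055 M of D.
Step 2:
                    J           D
  init          0.144    0.004275
  Δ       -5.2266e-04    0.001045
  eq           0.1435    0.005321
  solve Keq expr → x = 5.2266e-04; check Q = 1.9730e-04

Direction: forward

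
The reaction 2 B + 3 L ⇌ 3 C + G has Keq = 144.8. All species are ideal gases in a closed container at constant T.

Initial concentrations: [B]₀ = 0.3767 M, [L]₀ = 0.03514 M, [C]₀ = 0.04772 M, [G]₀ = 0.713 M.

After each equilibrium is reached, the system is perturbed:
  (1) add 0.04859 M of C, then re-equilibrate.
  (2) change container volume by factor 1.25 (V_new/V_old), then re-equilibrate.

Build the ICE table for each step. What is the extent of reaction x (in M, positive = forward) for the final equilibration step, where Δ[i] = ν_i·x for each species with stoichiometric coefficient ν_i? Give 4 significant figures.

Q₀ = 12.58 vs Keq = 144.8 ⇒ Q<K, forward
Step 1:
                   B          L          C          G
  I           0.3767    0.03514    0.04772      0.713
  C        -0.009639   -0.01446    0.01446    0.00482
  E           0.3671    0.02068    0.06218     0.7178
  solve Keq expr → x = 0.00482; check Q = 144.8
Then add 0.04859 M of C.
Step 2:
                   B          L          C          G
  I           0.3671    0.02068     0.1108     0.7178
  C         0.007825    0.01174   -0.01174  -0.003913
  E           0.3749    0.03242    0.09903     0.7139
  solve Keq expr → x = -0.003913; check Q = 144.8
Then change container volume by factor 1.25 (V_new/V_old).
Step 3:
                   B          L          C          G
  I           0.2999    0.02594    0.07922     0.5711
  C       9.5465e-04   0.001432  -0.001432 -4.7733e-04
  E           0.3009    0.02737    0.07779     0.5706
  solve Keq expr → x = -4.7733e-04; check Q = 144.8

x = -4.7733e-04 M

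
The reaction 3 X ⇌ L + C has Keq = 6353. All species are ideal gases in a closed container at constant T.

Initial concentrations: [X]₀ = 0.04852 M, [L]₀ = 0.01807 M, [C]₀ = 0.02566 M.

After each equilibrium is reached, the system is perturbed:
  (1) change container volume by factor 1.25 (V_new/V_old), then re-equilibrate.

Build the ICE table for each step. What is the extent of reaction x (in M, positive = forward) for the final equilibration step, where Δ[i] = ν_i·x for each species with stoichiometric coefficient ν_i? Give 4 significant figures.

Q₀ = 4.059 vs Keq = 6353 ⇒ Q<K, forward
Step 1:
                   X          L          C
  Initial    0.04852    0.01807    0.02566
  Change    -0.04265    0.01422    0.01422
  Equil     0.005874    0.03229    0.03988
  solve Keq expr → x = 0.01422; check Q = 6353
Then change container volume by factor 1.25 (V_new/V_old).
Step 2:
                   X          L          C
  Initial   0.004699    0.02583     0.0319
  Change  3.4908e-04 -1.1636e-04 -1.1636e-04
  Equil     0.005048    0.02571    0.03178
  solve Keq expr → x = -1.1636e-04; check Q = 6353

x = -1.1636e-04 M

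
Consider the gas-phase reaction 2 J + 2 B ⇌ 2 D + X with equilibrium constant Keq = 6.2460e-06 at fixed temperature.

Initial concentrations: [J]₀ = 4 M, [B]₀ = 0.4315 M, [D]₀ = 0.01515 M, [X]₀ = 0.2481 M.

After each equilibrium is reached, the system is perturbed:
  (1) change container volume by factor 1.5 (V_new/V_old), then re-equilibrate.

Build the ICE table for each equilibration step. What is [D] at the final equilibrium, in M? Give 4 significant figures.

Q₀ = 1.9115e-05 vs Keq = 6.2460e-06 ⇒ Q>K, reverse
Step 1:
                   J          B          D          X
  I                4     0.4315    0.01515     0.2481
  C         0.006293   0.006293  -0.006293  -0.003147
  E            4.006     0.4378   0.008857      0.245
  solve Keq expr → x = -0.003147; check Q = 6.2460e-06
Then change container volume by factor 1.5 (V_new/V_old).
Step 2:
                   J          B          D          X
  I            2.671     0.2919   0.005904     0.1633
  C         0.001056   0.001056  -0.001056 -5.2814e-04
  E            2.672     0.2929   0.004848     0.1628
  solve Keq expr → x = -5.2814e-04; check Q = 6.2460e-06

[D]_eq = 0.004848 M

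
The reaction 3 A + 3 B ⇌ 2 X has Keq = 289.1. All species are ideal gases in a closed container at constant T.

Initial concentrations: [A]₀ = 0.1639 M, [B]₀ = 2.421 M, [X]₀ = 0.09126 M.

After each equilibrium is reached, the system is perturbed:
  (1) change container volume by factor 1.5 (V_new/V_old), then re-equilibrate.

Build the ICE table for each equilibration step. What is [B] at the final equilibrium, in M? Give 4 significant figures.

[B]_eq = 1.529 M

Q₀ = 0.1333 vs Keq = 289.1 ⇒ Q<K, forward
Step 1:
                  A         B         X
  init       0.1639     2.421   0.09126
  Δ         -0.1423   -0.1423   0.09484
  eq        0.02163     2.279    0.1861
  solve Keq expr → x = 0.04742; check Q = 289.1
Then change container volume by factor 1.5 (V_new/V_old).
Step 2:
                  A         B         X
  init      0.01442     1.519    0.1241
  Δ        0.009358  0.009358 -0.006239
  eq        0.02378     1.529    0.1178
  solve Keq expr → x = -0.003119; check Q = 289.1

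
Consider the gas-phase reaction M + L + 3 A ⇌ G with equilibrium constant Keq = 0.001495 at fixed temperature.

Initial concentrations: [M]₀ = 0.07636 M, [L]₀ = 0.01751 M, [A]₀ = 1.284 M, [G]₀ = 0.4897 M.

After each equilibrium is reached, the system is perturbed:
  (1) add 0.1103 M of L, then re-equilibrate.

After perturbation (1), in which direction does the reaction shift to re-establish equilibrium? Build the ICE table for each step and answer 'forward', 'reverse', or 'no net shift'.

Q₀ = 173 vs Keq = 0.001495 ⇒ Q>K, reverse
Step 1:
                    M           L           A           G
  Initial     0.07636     0.01751       1.284      0.4897
  Change       0.4813      0.4813       1.444     -0.4813
  Equil        0.5576      0.4988       2.728    0.008439
  solve Keq expr → x = -0.4813; check Q = 0.001495
Then add 0.1103 M of L.
Step 2:
                    M           L           A           G
  Initial      0.5576      0.6091       2.728    0.008439
  Change    -0.001746   -0.001746   -0.005237    0.001746
  Equil        0.5559      0.6073       2.723     0.01019
  solve Keq expr → x = 0.001746; check Q = 0.001495

Direction: forward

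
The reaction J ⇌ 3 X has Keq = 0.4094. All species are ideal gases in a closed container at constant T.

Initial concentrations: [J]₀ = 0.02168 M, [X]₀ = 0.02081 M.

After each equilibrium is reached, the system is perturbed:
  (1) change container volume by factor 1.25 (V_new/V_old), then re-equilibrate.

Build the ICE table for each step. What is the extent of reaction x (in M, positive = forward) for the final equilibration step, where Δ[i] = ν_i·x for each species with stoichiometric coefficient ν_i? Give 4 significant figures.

Q₀ = 4.1568e-04 vs Keq = 0.4094 ⇒ Q<K, forward
Step 1:
                  J         X
  init      0.02168   0.02081
  Δ        -0.02034   0.06102
  eq       0.001339   0.08183
  solve Keq expr → x = 0.02034; check Q = 0.4094
Then change container volume by factor 1.25 (V_new/V_old).
Step 2:
                  J         X
  init     0.001071   0.06547
  Δ       -3.5183e-04  0.001056
  eq      7.1906e-04   0.06652
  solve Keq expr → x = 3.5183e-04; check Q = 0.4094

x = 3.5183e-04 M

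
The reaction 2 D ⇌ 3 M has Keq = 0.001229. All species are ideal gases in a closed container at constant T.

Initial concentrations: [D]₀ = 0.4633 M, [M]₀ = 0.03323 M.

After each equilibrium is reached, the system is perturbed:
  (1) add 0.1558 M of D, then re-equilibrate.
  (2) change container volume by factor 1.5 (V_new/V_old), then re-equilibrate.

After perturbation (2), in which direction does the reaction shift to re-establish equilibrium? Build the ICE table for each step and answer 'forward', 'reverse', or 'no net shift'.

Direction: forward

Q₀ = 1.7095e-04 vs Keq = 0.001229 ⇒ Q<K, forward
Step 1:
                    D           M
  I            0.4633     0.03323
  C           -0.0194      0.0291
  E            0.4439     0.06233
  solve Keq expr → x = 0.0097; check Q = 0.001229
Then add 0.1558 M of D.
Step 2:
                    D           M
  I            0.5997     0.06233
  C         -0.008734      0.0131
  E             0.591     0.07543
  solve Keq expr → x = 0.004367; check Q = 0.001229
Then change container volume by factor 1.5 (V_new/V_old).
Step 3:
                    D           M
  I             0.394     0.05029
  C         -0.004555    0.006833
  E            0.3894     0.05712
  solve Keq expr → x = 0.002278; check Q = 0.001229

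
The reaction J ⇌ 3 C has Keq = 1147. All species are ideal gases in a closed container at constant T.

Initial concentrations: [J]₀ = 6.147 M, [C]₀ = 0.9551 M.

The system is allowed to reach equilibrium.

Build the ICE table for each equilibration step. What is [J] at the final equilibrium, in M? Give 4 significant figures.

Q₀ = 0.1417 vs Keq = 1147 ⇒ Q<K, forward
Step 1:
                  J         C
  Initial     6.147    0.9551
  Change     -4.107     12.32
  Equil        2.04     13.28
  solve Keq expr → x = 4.107; check Q = 1147

[J]_eq = 2.04 M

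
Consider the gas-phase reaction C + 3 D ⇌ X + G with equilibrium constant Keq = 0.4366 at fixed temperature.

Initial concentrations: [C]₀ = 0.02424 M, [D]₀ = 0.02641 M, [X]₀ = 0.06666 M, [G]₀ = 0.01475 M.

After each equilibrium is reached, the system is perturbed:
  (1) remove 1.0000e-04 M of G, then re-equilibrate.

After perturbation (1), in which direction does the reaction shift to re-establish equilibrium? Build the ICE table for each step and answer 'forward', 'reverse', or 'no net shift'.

Q₀ = 2202 vs Keq = 0.4366 ⇒ Q>K, reverse
Step 1:
                   C          D          X          G
  Initial    0.02424    0.02641    0.06666    0.01475
  Change     0.01464    0.04391   -0.01464   -0.01464
  Equil      0.03888    0.07032    0.05202 1.1345e-04
  solve Keq expr → x = -0.01464; check Q = 0.4366
Then remove 1.0000e-04 M of G.
Step 2:
                   C          D          X          G
  Initial    0.03888    0.07032    0.05202 1.3449e-05
  Change  -9.8089e-05 -2.9427e-04 9.8089e-05 9.8089e-05
  Equil      0.03878    0.07003    0.05212 1.1154e-04
  solve Keq expr → x = 9.8089e-05; check Q = 0.4366

Direction: forward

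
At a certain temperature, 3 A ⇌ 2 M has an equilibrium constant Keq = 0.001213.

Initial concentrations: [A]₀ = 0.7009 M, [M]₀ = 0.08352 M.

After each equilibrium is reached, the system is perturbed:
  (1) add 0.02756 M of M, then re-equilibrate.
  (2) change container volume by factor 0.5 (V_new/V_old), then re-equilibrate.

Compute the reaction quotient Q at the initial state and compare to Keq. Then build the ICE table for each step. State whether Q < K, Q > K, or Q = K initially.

Q₀ = 0.02026; Q > K (proceeds reverse)

Q₀ = 0.02026 vs Keq = 0.001213 ⇒ Q>K, reverse
Step 1:
                   A          M
  Initial     0.7009    0.08352
  Change     0.08863   -0.05909
  Equil       0.7895    0.02443
  solve Keq expr → x = -0.02954; check Q = 0.001213
Then add 0.02756 M of M.
Step 2:
                   A          M
  Initial     0.7895    0.05199
  Change     0.03862   -0.02575
  Equil       0.8281    0.02625
  solve Keq expr → x = -0.01287; check Q = 0.001213
Then change container volume by factor 0.5 (V_new/V_old).
Step 3:
                   A          M
  Initial      1.656     0.0525
  Change    -0.02964    0.01976
  Equil        1.627    0.07226
  solve Keq expr → x = 0.00988; check Q = 0.001213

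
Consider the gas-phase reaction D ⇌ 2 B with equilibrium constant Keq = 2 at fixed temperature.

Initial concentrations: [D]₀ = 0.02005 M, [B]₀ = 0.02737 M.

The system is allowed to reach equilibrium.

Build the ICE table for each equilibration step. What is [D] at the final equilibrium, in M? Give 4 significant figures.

Q₀ = 0.03736 vs Keq = 2 ⇒ Q<K, forward
Step 1:
                  D         B
  I         0.02005   0.02737
  C        -0.01804   0.03607
  E        0.002013   0.06344
  solve Keq expr → x = 0.01804; check Q = 2

[D]_eq = 0.002013 M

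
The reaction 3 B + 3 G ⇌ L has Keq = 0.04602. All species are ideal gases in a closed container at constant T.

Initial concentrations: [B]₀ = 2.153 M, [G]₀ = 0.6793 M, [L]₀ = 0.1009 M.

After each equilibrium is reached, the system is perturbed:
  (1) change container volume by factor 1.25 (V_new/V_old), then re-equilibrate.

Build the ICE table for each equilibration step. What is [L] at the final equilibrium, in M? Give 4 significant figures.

[L]_eq = 0.05912 M

Q₀ = 0.03225 vs Keq = 0.04602 ⇒ Q<K, forward
Step 1:
                    B           G           L
  I             2.153      0.6793      0.1009
  C          -0.03923    -0.03923     0.01308
  E             2.114      0.6401       0.114
  solve Keq expr → x = 0.01308; check Q = 0.04602
Then change container volume by factor 1.25 (V_new/V_old).
Step 2:
                    B           G           L
  I             1.691      0.5121     0.09118
  C           0.09619     0.09619    -0.03206
  E             1.787      0.6082     0.05912
  solve Keq expr → x = -0.03206; check Q = 0.04602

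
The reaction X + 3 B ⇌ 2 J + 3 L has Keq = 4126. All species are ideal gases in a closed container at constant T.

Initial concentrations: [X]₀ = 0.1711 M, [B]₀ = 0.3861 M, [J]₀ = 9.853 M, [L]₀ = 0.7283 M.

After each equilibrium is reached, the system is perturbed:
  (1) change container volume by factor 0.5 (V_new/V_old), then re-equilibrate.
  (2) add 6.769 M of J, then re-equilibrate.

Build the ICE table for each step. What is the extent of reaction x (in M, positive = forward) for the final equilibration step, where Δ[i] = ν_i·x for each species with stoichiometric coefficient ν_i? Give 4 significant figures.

Q₀ = 3808 vs Keq = 4126 ⇒ Q<K, forward
Step 1:
                   X          B          J          L
  init        0.1711     0.3861      9.853     0.7283
  Δ        -0.001905  -0.005715    0.00381   0.005715
  eq          0.1692     0.3804      9.857      0.734
  solve Keq expr → x = 0.001905; check Q = 4126
Then change container volume by factor 0.5 (V_new/V_old).
Step 2:
                   X          B          J          L
  init        0.3384     0.7608      19.71      1.468
  Δ          0.03385     0.1015    -0.0677    -0.1015
  eq          0.3722     0.8623      19.65      1.366
  solve Keq expr → x = -0.03385; check Q = 4126
Then add 6.769 M of J.
Step 3:
                   X          B          J          L
  init        0.3722     0.8623      26.41      1.366
  Δ          0.03041    0.09123   -0.06082   -0.09123
  eq          0.4026     0.9535      26.35      1.275
  solve Keq expr → x = -0.03041; check Q = 4126

x = -0.03041 M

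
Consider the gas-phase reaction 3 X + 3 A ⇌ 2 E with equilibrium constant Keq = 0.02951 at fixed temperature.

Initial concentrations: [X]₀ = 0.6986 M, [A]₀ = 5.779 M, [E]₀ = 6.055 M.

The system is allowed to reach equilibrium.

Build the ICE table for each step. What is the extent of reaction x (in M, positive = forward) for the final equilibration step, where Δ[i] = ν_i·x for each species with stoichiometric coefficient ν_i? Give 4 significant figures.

Q₀ = 0.5572 vs Keq = 0.02951 ⇒ Q>K, reverse
Step 1:
                   X          A          E
  Initial     0.6986      5.779      6.055
  Change       0.828      0.828     -0.552
  Equil        1.527      6.607      5.503
  solve Keq expr → x = -0.276; check Q = 0.02951

x = -0.276 M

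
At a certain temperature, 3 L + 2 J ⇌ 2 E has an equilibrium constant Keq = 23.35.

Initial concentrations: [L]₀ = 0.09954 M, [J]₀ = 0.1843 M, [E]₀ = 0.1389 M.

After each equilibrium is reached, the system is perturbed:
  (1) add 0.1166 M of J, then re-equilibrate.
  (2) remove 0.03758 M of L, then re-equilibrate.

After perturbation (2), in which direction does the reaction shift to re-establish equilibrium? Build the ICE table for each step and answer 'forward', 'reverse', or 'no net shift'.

Direction: reverse

Q₀ = 575.9 vs Keq = 23.35 ⇒ Q>K, reverse
Step 1:
                    L           J           E
  I           0.09954      0.1843      0.1389
  C           0.07891     0.05261    -0.05261
  E            0.1784      0.2369     0.08629
  solve Keq expr → x = -0.0263; check Q = 23.35
Then add 0.1166 M of J.
Step 2:
                    L           J           E
  I            0.1784      0.3535     0.08629
  C          -0.02219     -0.0148      0.0148
  E            0.1563      0.3387      0.1011
  solve Keq expr → x = 0.007398; check Q = 23.35
Then remove 0.03758 M of L.
Step 3:
                    L           J           E
  I            0.1187      0.3387      0.1011
  C           0.01995      0.0133     -0.0133
  E            0.1386       0.352     0.08779
  solve Keq expr → x = -0.00665; check Q = 23.35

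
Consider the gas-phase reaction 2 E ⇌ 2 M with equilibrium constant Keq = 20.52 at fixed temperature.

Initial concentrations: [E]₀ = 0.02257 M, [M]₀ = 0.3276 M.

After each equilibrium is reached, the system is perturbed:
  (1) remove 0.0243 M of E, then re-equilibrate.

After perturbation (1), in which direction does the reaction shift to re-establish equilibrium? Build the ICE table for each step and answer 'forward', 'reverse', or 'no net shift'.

Q₀ = 210.7 vs Keq = 20.52 ⇒ Q>K, reverse
Step 1:
                   E          M
  I          0.02257     0.3276
  C          0.04075   -0.04075
  E          0.06332     0.2868
  solve Keq expr → x = -0.02038; check Q = 20.52
Then remove 0.0243 M of E.
Step 2:
                   E          M
  I          0.03902     0.2868
  C          0.01991   -0.01991
  E          0.05893     0.2669
  solve Keq expr → x = -0.009953; check Q = 20.52

Direction: reverse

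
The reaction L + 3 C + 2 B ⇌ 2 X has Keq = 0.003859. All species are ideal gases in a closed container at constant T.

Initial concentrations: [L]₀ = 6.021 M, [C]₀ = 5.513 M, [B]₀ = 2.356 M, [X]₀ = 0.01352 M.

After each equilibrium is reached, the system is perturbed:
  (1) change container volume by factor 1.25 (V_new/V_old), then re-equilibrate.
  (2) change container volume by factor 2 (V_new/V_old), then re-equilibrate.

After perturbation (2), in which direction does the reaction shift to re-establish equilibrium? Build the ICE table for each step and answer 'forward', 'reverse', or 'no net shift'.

Direction: reverse

Q₀ = 3.2642e-08 vs Keq = 0.003859 ⇒ Q<K, forward
Step 1:
                  L         C         B         X
  Initial     6.021     5.513     2.356   0.01352
  Change    -0.5969    -1.791    -1.194     1.194
  Equil       5.424     3.722     1.162     1.207
  solve Keq expr → x = 0.5969; check Q = 0.003859
Then change container volume by factor 1.25 (V_new/V_old).
Step 2:
                  L         C         B         X
  Initial     4.339     2.978    0.9297    0.9659
  Change    0.07674    0.2302    0.1535   -0.1535
  Equil       4.416     3.208     1.083    0.8124
  solve Keq expr → x = -0.07674; check Q = 0.003859
Then change container volume by factor 2 (V_new/V_old).
Step 3:
                  L         C         B         X
  Initial     2.208     1.604    0.5416    0.4062
  Change     0.1075    0.3225     0.215    -0.215
  Equil       2.315     1.926    0.7566    0.1912
  solve Keq expr → x = -0.1075; check Q = 0.003859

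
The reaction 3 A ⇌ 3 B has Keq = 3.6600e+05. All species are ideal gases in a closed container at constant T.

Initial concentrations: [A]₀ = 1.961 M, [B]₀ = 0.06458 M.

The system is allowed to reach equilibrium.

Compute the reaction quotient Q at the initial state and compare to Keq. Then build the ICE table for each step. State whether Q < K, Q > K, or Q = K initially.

Q₀ = 3.5716e-05; Q < K (proceeds forward)

Q₀ = 3.5716e-05 vs Keq = 3.6600e+05 ⇒ Q<K, forward
Step 1:
                   A          B
  init         1.961    0.06458
  Δ           -1.933      1.933
  eq         0.02793      1.998
  solve Keq expr → x = 0.6444; check Q = 3.6600e+05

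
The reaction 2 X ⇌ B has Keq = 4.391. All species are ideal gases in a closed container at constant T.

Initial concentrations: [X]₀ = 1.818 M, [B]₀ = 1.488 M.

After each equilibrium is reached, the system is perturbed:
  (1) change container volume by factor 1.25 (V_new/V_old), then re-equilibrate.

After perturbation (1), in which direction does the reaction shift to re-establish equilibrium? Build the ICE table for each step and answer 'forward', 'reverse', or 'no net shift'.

Q₀ = 0.4502 vs Keq = 4.391 ⇒ Q<K, forward
Step 1:
                  X         B
  init        1.818     1.488
  Δ          -1.134     0.567
  eq         0.6841     2.055
  solve Keq expr → x = 0.567; check Q = 4.391
Then change container volume by factor 1.25 (V_new/V_old).
Step 2:
                  X         B
  init       0.5473     1.644
  Δ         0.05908  -0.02954
  eq         0.6064     1.614
  solve Keq expr → x = -0.02954; check Q = 4.391

Direction: reverse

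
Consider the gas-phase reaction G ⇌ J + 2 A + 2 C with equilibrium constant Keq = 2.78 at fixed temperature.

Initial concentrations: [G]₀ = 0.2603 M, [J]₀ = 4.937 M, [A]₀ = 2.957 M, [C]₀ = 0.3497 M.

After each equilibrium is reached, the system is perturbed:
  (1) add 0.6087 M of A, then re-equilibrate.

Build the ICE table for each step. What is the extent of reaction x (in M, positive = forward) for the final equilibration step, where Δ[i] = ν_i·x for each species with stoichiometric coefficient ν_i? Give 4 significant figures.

Q₀ = 20.28 vs Keq = 2.78 ⇒ Q>K, reverse
Step 1:
                    G           J           A           C
  Initial      0.2603       4.937       2.957      0.3497
  Change      0.09351    -0.09351      -0.187      -0.187
  Equil        0.3538       4.843        2.77      0.1627
  solve Keq expr → x = -0.09351; check Q = 2.78
Then add 0.6087 M of A.
Step 2:
                    G           J           A           C
  Initial      0.3538       4.843       3.379      0.1627
  Change      0.01284    -0.01284    -0.02569    -0.02569
  Equil        0.3667       4.831       3.353       0.137
  solve Keq expr → x = -0.01284; check Q = 2.78

x = -0.01284 M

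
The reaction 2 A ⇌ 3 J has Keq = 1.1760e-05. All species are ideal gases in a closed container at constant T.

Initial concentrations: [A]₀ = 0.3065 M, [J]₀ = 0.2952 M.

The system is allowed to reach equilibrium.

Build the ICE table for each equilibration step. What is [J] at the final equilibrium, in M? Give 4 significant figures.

[J]_eq = 0.01421 M

Q₀ = 0.2738 vs Keq = 1.1760e-05 ⇒ Q>K, reverse
Step 1:
                    A           J
  I            0.3065      0.2952
  C            0.1873      -0.281
  E            0.4938     0.01421
  solve Keq expr → x = -0.09366; check Q = 1.1760e-05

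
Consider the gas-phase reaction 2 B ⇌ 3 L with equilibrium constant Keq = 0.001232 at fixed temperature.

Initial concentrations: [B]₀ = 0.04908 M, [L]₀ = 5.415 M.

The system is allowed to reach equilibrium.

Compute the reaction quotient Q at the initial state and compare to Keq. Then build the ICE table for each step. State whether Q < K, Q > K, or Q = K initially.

Q₀ = 6.5915e+04; Q > K (proceeds reverse)

Q₀ = 6.5915e+04 vs Keq = 0.001232 ⇒ Q>K, reverse
Step 1:
                   B          L
  Initial    0.04908      5.415
  Change       3.445     -5.168
  Equil        3.495     0.2469
  solve Keq expr → x = -1.723; check Q = 0.001232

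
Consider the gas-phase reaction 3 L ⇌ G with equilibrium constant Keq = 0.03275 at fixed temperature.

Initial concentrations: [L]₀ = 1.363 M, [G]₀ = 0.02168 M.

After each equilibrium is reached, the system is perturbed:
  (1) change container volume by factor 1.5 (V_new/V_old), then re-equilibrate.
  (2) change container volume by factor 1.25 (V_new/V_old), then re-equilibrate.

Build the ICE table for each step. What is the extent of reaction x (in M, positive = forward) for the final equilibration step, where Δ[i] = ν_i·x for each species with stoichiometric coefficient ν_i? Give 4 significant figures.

Q₀ = 0.008562 vs Keq = 0.03275 ⇒ Q<K, forward
Step 1:
                  L         G
  Initial     1.363   0.02168
  Change    -0.1225   0.04084
  Equil        1.24   0.06252
  solve Keq expr → x = 0.04084; check Q = 0.03275
Then change container volume by factor 1.5 (V_new/V_old).
Step 2:
                  L         G
  Initial     0.827   0.04168
  Change    0.05713  -0.01904
  Equil      0.8841   0.02263
  solve Keq expr → x = -0.01904; check Q = 0.03275
Then change container volume by factor 1.25 (V_new/V_old).
Step 3:
                  L         G
  Initial    0.7073   0.01811
  Change    0.01699 -0.005663
  Equil      0.7243   0.01244
  solve Keq expr → x = -0.005663; check Q = 0.03275

x = -0.005663 M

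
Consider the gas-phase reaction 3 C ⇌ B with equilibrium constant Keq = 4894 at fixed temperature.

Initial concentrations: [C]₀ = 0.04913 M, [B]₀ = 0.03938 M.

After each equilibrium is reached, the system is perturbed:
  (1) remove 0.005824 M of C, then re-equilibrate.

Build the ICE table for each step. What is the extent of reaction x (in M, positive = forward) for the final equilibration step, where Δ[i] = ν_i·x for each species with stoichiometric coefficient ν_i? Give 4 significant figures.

x = -0.001849 M

Q₀ = 332.1 vs Keq = 4894 ⇒ Q<K, forward
Step 1:
                   C          B
  Initial    0.04913    0.03938
  Change    -0.02764   0.009212
  Equil      0.02149    0.04859
  solve Keq expr → x = 0.009212; check Q = 4894
Then remove 0.005824 M of C.
Step 2:
                   C          B
  Initial    0.01567    0.04859
  Change    0.005548  -0.001849
  Equil      0.02122    0.04674
  solve Keq expr → x = -0.001849; check Q = 4894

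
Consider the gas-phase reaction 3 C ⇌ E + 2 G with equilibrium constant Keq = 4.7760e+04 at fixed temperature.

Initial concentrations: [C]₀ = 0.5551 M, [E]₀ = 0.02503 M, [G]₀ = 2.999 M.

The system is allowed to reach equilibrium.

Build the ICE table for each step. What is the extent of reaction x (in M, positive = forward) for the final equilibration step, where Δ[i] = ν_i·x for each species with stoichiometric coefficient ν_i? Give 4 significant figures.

Q₀ = 1.316 vs Keq = 4.7760e+04 ⇒ Q<K, forward
Step 1:
                  C         E         G
  I          0.5551   0.02503     2.999
  C         -0.5192    0.1731    0.3461
  E         0.03594    0.1981     3.345
  solve Keq expr → x = 0.1731; check Q = 4.7760e+04

x = 0.1731 M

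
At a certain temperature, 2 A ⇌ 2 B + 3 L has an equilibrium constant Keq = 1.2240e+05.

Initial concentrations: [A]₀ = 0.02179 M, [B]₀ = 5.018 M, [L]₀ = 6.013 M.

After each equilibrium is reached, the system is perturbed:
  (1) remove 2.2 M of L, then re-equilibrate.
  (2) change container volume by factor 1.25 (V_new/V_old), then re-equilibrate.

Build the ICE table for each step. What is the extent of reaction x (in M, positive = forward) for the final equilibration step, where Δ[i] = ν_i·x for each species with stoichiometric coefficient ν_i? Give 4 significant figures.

x = 0.01078 M

Q₀ = 1.1530e+07 vs Keq = 1.2240e+05 ⇒ Q>K, reverse
Step 1:
                  A         B         L
  I         0.02179     5.018     6.013
  C          0.1697   -0.1697   -0.2546
  E          0.1915     4.848     5.758
  solve Keq expr → x = -0.08485; check Q = 1.2240e+05
Then remove 2.2 M of L.
Step 2:
                  A         B         L
  I          0.1915     4.848     3.558
  C         -0.0912    0.0912    0.1368
  E          0.1003     4.939     3.695
  solve Keq expr → x = 0.0456; check Q = 1.2240e+05
Then change container volume by factor 1.25 (V_new/V_old).
Step 3:
                  A         B         L
  I         0.08023     3.952     2.956
  C        -0.02156   0.02156   0.03234
  E         0.05867     3.973     2.989
  solve Keq expr → x = 0.01078; check Q = 1.2240e+05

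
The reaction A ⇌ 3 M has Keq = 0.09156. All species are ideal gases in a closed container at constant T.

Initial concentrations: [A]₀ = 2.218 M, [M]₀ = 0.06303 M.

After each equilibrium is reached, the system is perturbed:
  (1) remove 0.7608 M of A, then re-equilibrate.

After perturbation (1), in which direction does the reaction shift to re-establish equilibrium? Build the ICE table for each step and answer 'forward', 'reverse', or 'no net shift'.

Q₀ = 1.1290e-04 vs Keq = 0.09156 ⇒ Q<K, forward
Step 1:
                    A           M
  Initial       2.218     0.06303
  Change      -0.1698      0.5094
  Equil         2.048      0.5724
  solve Keq expr → x = 0.1698; check Q = 0.09156
Then remove 0.7608 M of A.
Step 2:
                    A           M
  Initial       1.287      0.5724
  Change      0.02626    -0.07877
  Equil         1.314      0.4936
  solve Keq expr → x = -0.02626; check Q = 0.09156

Direction: reverse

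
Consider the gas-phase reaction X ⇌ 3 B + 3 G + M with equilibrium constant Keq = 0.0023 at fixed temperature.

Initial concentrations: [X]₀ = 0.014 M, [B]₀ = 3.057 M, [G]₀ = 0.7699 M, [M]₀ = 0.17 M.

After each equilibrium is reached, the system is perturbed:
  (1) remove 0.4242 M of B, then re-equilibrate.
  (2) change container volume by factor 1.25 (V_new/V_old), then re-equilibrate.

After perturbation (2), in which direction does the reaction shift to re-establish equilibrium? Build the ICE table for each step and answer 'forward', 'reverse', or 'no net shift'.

Direction: forward

Q₀ = 158.3 vs Keq = 0.0023 ⇒ Q>K, reverse
Step 1:
                   X          B          G          M
  init         0.014      3.057     0.7699       0.17
  Δ           0.1686    -0.5059    -0.5059    -0.1686
  eq          0.1826      2.551      0.264   0.001375
  solve Keq expr → x = -0.1686; check Q = 0.0023
Then remove 0.4242 M of B.
Step 2:
                   X          B          G          M
  init        0.1826      2.127      0.264   0.001375
  Δ       -9.0549e-04   0.002716   0.002716 9.0549e-04
  eq          0.1817       2.13     0.2667    0.00228
  solve Keq expr → x = 9.0549e-04; check Q = 0.0023
Then change container volume by factor 1.25 (V_new/V_old).
Step 3:
                   X          B          G          M
  init        0.1454      1.704     0.2134   0.001824
  Δ        -0.003845    0.01153    0.01153   0.003845
  eq          0.1415      1.715     0.2249   0.005669
  solve Keq expr → x = 0.003845; check Q = 0.0023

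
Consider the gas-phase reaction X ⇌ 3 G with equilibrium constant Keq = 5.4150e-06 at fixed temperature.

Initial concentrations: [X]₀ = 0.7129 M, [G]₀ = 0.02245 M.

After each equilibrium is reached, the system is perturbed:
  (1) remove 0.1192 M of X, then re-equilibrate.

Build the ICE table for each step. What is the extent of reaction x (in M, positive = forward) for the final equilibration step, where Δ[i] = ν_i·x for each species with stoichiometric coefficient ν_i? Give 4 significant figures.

x = -3.0782e-04 M

Q₀ = 1.5872e-05 vs Keq = 5.4150e-06 ⇒ Q>K, reverse
Step 1:
                   X          G
  Initial     0.7129    0.02245
  Change    0.002249  -0.006746
  Equil       0.7151     0.0157
  solve Keq expr → x = -0.002249; check Q = 5.4150e-06
Then remove 0.1192 M of X.
Step 2:
                   X          G
  Initial     0.5959     0.0157
  Change  3.0782e-04 -9.2347e-04
  Equil       0.5963    0.01478
  solve Keq expr → x = -3.0782e-04; check Q = 5.4150e-06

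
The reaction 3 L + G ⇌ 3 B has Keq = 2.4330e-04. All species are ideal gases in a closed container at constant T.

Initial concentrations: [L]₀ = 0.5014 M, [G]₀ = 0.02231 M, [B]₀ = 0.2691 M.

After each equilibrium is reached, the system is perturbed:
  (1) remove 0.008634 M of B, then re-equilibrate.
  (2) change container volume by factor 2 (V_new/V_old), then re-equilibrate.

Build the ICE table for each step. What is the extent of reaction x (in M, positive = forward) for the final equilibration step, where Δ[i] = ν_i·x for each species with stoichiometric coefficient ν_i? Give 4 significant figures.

Q₀ = 6.929 vs Keq = 2.4330e-04 ⇒ Q>K, reverse
Step 1:
                  L         G         B
  I          0.5014   0.02231    0.2691
  C          0.2471   0.08236   -0.2471
  E          0.7485    0.1047   0.02202
  solve Keq expr → x = -0.08236; check Q = 2.4330e-04
Then remove 0.008634 M of B.
Step 2:
                  L         G         B
  I          0.7485    0.1047   0.01339
  C       -0.008201 -0.002734  0.008201
  E          0.7403    0.1019   0.02159
  solve Keq expr → x = 0.002734; check Q = 2.4330e-04
Then change container volume by factor 2 (V_new/V_old).
Step 3:
                  L         G         B
  I          0.3701   0.05097   0.01079
  C        0.002137 7.1246e-04 -0.002137
  E          0.3723   0.05168  0.008657
  solve Keq expr → x = -7.1246e-04; check Q = 2.4330e-04

x = -7.1246e-04 M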